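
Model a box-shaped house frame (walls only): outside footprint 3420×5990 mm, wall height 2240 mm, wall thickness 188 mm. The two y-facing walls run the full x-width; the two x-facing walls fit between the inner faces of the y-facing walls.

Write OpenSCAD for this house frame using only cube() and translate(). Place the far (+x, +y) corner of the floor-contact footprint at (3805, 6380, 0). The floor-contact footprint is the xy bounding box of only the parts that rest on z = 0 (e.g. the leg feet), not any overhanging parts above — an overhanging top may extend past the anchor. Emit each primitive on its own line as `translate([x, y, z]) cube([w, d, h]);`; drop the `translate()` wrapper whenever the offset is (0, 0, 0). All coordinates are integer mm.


translate([385, 390, 0]) cube([3420, 188, 2240]);
translate([385, 6192, 0]) cube([3420, 188, 2240]);
translate([385, 578, 0]) cube([188, 5614, 2240]);
translate([3617, 578, 0]) cube([188, 5614, 2240]);


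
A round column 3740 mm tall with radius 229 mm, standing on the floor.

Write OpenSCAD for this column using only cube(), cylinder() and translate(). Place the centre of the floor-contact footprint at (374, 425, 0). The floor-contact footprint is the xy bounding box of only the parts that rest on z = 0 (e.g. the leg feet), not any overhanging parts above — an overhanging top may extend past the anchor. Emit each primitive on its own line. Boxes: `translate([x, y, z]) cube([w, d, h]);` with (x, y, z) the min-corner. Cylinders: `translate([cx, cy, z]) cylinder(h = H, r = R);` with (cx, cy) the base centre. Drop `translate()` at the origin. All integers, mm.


translate([374, 425, 0]) cylinder(h = 3740, r = 229);


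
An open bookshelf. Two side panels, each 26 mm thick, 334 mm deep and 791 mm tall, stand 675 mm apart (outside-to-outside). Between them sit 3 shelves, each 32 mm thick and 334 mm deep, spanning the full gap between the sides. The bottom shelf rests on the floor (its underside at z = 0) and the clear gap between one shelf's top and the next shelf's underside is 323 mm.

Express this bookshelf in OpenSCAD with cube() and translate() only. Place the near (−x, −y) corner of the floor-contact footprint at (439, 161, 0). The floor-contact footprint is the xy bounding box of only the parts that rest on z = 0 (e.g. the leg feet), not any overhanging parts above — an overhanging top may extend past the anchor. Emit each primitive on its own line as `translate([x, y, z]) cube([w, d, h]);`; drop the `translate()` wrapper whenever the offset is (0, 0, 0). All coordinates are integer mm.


translate([439, 161, 0]) cube([26, 334, 791]);
translate([1088, 161, 0]) cube([26, 334, 791]);
translate([465, 161, 0]) cube([623, 334, 32]);
translate([465, 161, 355]) cube([623, 334, 32]);
translate([465, 161, 710]) cube([623, 334, 32]);


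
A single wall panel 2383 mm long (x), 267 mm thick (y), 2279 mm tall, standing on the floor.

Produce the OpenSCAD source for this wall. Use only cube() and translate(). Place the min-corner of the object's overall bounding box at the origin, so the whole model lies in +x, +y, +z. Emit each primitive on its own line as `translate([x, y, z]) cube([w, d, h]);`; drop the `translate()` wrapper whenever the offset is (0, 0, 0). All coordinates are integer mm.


cube([2383, 267, 2279]);


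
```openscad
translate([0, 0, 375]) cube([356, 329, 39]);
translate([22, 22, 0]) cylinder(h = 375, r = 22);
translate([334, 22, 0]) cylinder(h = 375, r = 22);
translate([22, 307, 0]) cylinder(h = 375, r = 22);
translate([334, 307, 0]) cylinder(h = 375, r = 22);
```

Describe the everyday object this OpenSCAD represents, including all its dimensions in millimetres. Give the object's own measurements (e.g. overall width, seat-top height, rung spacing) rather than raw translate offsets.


A four-legged stool. The seat is a 356×329×39 mm slab whose top surface is at z = 414 mm; four round legs, each 44 mm in diameter, run from the floor (z = 0) to the underside of the seat, each leg's axis is inset half a diameter from the nearest pair of seat edges (so the leg's bounding box is flush with the corner).


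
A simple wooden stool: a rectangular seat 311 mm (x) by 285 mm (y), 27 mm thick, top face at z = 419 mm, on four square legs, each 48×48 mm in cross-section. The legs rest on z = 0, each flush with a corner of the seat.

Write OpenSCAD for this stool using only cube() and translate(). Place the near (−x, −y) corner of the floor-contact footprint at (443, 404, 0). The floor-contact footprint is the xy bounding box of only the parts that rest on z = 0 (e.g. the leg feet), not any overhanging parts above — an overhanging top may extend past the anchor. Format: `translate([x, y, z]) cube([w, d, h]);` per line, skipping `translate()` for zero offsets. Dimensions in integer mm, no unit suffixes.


// leg_h = 419 - 27 = 392
translate([443, 404, 392]) cube([311, 285, 27]);
translate([443, 404, 0]) cube([48, 48, 392]);
translate([706, 404, 0]) cube([48, 48, 392]);
translate([443, 641, 0]) cube([48, 48, 392]);
translate([706, 641, 0]) cube([48, 48, 392]);


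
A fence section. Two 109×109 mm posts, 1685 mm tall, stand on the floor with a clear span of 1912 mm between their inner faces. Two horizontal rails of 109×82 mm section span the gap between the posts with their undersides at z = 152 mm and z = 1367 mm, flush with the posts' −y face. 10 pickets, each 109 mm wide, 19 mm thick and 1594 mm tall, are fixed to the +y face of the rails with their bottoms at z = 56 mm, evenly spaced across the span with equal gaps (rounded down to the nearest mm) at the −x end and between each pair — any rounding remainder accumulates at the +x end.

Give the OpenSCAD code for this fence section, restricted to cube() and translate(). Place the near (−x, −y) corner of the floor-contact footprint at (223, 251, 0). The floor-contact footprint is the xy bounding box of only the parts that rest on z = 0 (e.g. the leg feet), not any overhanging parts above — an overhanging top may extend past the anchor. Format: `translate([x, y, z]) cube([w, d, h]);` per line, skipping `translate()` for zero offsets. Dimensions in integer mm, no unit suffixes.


translate([223, 251, 0]) cube([109, 109, 1685]);
translate([2244, 251, 0]) cube([109, 109, 1685]);
translate([332, 251, 152]) cube([1912, 109, 82]);
translate([332, 251, 1367]) cube([1912, 109, 82]);
translate([406, 360, 56]) cube([109, 19, 1594]);
translate([589, 360, 56]) cube([109, 19, 1594]);
translate([772, 360, 56]) cube([109, 19, 1594]);
translate([955, 360, 56]) cube([109, 19, 1594]);
translate([1138, 360, 56]) cube([109, 19, 1594]);
translate([1321, 360, 56]) cube([109, 19, 1594]);
translate([1504, 360, 56]) cube([109, 19, 1594]);
translate([1687, 360, 56]) cube([109, 19, 1594]);
translate([1870, 360, 56]) cube([109, 19, 1594]);
translate([2053, 360, 56]) cube([109, 19, 1594]);


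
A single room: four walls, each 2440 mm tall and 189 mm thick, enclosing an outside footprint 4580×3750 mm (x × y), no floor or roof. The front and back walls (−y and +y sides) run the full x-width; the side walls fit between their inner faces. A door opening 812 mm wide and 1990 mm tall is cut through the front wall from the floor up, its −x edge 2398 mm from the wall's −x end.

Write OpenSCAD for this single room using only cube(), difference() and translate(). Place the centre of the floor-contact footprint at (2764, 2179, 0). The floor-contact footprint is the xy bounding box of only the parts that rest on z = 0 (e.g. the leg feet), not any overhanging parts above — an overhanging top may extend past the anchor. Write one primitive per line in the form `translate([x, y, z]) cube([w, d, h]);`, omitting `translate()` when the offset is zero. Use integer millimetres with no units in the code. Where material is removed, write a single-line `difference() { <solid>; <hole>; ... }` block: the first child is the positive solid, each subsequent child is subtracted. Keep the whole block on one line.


difference() { translate([474, 304, 0]) cube([4580, 189, 2440]); translate([2872, 304, 0]) cube([812, 189, 1990]); }
translate([474, 3865, 0]) cube([4580, 189, 2440]);
translate([474, 493, 0]) cube([189, 3372, 2440]);
translate([4865, 493, 0]) cube([189, 3372, 2440]);


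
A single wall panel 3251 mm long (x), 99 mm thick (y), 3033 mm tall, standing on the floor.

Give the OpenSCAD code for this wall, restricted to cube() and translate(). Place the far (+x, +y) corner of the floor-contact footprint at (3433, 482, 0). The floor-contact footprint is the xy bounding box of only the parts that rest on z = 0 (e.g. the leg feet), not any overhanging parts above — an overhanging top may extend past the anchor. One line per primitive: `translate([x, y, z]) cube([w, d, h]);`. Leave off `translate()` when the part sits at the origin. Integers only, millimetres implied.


translate([182, 383, 0]) cube([3251, 99, 3033]);


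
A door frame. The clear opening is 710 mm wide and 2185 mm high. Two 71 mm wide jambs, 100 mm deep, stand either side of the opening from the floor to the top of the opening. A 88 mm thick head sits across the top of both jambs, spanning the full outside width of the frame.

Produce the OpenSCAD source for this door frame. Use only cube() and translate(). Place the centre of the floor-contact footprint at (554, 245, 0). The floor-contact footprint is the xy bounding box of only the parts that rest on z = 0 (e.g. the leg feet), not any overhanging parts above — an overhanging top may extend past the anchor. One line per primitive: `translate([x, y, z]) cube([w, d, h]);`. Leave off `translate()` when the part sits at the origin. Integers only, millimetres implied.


translate([128, 195, 0]) cube([71, 100, 2185]);
translate([909, 195, 0]) cube([71, 100, 2185]);
translate([128, 195, 2185]) cube([852, 100, 88]);


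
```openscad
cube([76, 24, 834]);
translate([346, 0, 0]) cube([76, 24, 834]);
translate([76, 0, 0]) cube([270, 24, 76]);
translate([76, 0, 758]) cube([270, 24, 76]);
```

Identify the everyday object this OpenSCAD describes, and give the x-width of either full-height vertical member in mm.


A picture frame. The border width is 76 mm.

Four thin pieces enclosing a rectangular opening — a picture frame. The two full-height stiles are 834 mm tall; the top rail sits at z = 758 and is 76 mm tall, so the border above the opening is 834 − 758 = 76 mm, matching the stile x-width.


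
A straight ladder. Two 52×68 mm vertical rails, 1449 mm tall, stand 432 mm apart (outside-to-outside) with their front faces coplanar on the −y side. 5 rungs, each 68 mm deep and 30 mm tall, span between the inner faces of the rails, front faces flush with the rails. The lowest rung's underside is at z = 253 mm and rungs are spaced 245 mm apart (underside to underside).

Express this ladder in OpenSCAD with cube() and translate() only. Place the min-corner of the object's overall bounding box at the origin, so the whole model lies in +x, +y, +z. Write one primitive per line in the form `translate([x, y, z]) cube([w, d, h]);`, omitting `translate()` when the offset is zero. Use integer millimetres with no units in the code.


cube([52, 68, 1449]);
translate([380, 0, 0]) cube([52, 68, 1449]);
translate([52, 0, 253]) cube([328, 68, 30]);
translate([52, 0, 498]) cube([328, 68, 30]);
translate([52, 0, 743]) cube([328, 68, 30]);
translate([52, 0, 988]) cube([328, 68, 30]);
translate([52, 0, 1233]) cube([328, 68, 30]);


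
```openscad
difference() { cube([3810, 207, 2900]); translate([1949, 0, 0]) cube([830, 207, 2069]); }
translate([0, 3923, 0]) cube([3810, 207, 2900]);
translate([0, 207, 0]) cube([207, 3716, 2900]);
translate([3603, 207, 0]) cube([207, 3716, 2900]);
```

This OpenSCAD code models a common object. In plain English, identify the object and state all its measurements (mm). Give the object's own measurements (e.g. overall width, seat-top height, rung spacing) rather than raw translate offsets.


A single room: four walls, each 2900 mm tall and 207 mm thick, enclosing an outside footprint 3810×4130 mm (x × y), no floor or roof. The front and back walls (−y and +y sides) run the full x-width; the side walls fit between their inner faces. A door opening 830 mm wide and 2069 mm tall is cut through the front wall from the floor up, its −x edge 1949 mm from the wall's −x end.


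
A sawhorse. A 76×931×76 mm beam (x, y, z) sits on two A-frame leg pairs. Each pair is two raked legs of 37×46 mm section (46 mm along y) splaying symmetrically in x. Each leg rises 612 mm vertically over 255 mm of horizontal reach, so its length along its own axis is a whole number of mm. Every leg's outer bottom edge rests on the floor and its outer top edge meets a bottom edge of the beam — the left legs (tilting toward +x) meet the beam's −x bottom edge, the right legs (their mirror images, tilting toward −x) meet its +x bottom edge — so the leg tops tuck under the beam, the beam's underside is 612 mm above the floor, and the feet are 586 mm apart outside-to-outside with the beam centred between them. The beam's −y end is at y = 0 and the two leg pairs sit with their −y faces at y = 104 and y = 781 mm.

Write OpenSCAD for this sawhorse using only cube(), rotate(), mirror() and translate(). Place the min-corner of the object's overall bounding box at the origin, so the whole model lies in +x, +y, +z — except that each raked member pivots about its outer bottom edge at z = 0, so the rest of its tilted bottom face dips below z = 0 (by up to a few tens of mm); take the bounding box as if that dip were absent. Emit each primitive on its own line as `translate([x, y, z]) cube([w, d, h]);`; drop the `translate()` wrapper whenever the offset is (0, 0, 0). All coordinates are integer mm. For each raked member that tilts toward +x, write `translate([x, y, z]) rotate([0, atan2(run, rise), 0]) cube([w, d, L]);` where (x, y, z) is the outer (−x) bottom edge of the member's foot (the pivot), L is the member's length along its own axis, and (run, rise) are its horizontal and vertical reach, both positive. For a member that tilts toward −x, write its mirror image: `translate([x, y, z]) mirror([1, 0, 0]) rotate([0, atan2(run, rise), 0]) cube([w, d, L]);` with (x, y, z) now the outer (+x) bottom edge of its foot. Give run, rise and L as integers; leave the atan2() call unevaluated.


// leg length = √(255² + 612²) = 663
// right-leg outer foot x = 2·255 + 76 = 586
// beam min-corner = (255, 0, 612)
translate([255, 0, 612]) cube([76, 931, 76]);
translate([0, 104, 0]) rotate([0, atan2(255, 612), 0]) cube([37, 46, 663]);
translate([586, 104, 0]) mirror([1, 0, 0]) rotate([0, atan2(255, 612), 0]) cube([37, 46, 663]);
translate([0, 781, 0]) rotate([0, atan2(255, 612), 0]) cube([37, 46, 663]);
translate([586, 781, 0]) mirror([1, 0, 0]) rotate([0, atan2(255, 612), 0]) cube([37, 46, 663]);


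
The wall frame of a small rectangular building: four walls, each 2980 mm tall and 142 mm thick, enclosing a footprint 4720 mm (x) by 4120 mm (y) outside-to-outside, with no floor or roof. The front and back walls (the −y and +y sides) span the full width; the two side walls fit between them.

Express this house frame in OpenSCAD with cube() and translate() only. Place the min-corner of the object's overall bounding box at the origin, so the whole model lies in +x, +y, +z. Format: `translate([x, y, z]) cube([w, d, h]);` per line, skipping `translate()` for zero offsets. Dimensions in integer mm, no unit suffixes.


cube([4720, 142, 2980]);
translate([0, 3978, 0]) cube([4720, 142, 2980]);
translate([0, 142, 0]) cube([142, 3836, 2980]);
translate([4578, 142, 0]) cube([142, 3836, 2980]);


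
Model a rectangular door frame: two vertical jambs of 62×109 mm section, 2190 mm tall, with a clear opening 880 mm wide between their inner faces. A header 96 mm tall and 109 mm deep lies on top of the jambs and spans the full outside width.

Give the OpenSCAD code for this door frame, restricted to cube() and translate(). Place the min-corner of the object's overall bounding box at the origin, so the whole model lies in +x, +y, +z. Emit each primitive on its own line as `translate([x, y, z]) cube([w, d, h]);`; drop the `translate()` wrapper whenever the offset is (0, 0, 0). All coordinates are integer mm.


cube([62, 109, 2190]);
translate([942, 0, 0]) cube([62, 109, 2190]);
translate([0, 0, 2190]) cube([1004, 109, 96]);


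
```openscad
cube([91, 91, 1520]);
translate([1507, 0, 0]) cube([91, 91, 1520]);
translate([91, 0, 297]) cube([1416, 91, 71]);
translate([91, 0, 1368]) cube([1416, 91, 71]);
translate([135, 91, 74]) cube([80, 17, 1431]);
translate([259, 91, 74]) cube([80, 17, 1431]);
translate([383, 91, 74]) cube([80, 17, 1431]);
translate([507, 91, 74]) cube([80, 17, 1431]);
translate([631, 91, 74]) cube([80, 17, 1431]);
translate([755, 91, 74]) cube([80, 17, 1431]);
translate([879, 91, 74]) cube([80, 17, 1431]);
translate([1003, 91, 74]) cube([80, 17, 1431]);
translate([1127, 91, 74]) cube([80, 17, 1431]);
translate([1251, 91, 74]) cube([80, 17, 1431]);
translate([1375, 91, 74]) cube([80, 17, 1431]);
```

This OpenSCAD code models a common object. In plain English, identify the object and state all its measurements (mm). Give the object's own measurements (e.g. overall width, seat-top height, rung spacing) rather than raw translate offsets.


A fence section. Two 91×91 mm posts, 1520 mm tall, stand on the floor with a clear span of 1416 mm between their inner faces. Two horizontal rails of 91×71 mm section span the gap between the posts with their undersides at z = 297 mm and z = 1368 mm, flush with the posts' −y face. 11 pickets, each 80 mm wide, 17 mm thick and 1431 mm tall, are fixed to the +y face of the rails with their bottoms at z = 74 mm, spaced across the span with a 44 mm gap after the −x post and between neighbouring pickets, with 52 mm left before the +x post.


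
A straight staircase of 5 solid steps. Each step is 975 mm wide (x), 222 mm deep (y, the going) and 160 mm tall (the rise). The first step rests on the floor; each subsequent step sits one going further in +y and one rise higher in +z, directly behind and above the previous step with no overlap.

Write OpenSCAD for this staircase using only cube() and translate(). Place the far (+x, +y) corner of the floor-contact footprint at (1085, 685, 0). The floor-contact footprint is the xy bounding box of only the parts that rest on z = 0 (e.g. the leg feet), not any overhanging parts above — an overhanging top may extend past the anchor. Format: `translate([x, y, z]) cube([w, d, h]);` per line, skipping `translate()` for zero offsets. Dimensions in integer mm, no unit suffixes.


translate([110, 463, 0]) cube([975, 222, 160]);
translate([110, 685, 160]) cube([975, 222, 160]);
translate([110, 907, 320]) cube([975, 222, 160]);
translate([110, 1129, 480]) cube([975, 222, 160]);
translate([110, 1351, 640]) cube([975, 222, 160]);


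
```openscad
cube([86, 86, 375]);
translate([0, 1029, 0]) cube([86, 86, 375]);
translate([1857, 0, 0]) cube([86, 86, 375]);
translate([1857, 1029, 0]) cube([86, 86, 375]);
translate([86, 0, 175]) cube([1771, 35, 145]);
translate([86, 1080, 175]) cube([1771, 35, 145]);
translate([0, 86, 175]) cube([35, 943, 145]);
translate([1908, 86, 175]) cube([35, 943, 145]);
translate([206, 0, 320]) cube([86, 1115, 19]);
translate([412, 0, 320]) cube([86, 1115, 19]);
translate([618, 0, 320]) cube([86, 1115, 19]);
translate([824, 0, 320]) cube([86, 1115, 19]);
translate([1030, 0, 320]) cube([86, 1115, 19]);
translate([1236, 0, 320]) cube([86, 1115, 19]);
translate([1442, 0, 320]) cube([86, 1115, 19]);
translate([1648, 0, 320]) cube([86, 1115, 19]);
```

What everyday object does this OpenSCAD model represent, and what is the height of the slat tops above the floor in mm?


A bed frame. The slat-top height is 339 mm.

Four posts, four rails, and a row of slats — a bed frame. Slats sit on the rails at z = 175 + 145 = 320; with slat thickness 19, the top is 339 mm.


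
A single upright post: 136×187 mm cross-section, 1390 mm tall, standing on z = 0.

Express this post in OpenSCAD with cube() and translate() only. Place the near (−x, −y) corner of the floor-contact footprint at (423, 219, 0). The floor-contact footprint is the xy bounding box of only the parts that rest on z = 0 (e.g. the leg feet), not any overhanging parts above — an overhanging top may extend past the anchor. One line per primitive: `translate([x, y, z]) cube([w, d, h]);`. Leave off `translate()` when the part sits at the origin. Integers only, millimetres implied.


translate([423, 219, 0]) cube([136, 187, 1390]);


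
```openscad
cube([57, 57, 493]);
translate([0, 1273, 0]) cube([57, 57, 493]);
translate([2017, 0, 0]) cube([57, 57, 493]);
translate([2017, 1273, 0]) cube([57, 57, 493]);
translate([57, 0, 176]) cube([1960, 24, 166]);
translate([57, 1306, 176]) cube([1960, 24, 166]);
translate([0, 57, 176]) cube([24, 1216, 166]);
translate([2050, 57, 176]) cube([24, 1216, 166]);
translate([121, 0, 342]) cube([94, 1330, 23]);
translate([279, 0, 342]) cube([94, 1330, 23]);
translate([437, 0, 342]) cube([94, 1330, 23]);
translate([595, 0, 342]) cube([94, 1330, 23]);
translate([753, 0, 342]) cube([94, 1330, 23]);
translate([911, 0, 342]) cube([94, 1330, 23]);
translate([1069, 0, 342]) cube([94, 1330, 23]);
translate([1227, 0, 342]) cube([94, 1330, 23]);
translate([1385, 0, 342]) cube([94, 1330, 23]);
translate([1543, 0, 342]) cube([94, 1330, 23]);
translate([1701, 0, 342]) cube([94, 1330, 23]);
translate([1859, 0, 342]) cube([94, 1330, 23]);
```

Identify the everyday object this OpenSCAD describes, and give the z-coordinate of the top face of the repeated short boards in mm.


A bed frame. The slat-top height is 365 mm.

Four posts, four rails, and a row of slats — a bed frame. Slats sit on the rails at z = 176 + 166 = 342; with slat thickness 23, the top is 365 mm.


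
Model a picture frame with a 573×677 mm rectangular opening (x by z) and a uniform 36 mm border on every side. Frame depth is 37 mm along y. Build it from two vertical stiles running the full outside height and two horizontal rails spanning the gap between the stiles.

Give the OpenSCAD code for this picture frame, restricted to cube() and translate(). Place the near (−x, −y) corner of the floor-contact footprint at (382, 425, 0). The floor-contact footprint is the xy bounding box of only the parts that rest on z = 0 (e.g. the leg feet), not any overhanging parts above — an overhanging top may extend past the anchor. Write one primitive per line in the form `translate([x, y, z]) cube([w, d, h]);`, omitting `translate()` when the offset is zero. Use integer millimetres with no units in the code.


translate([382, 425, 0]) cube([36, 37, 749]);
translate([991, 425, 0]) cube([36, 37, 749]);
translate([418, 425, 0]) cube([573, 37, 36]);
translate([418, 425, 713]) cube([573, 37, 36]);


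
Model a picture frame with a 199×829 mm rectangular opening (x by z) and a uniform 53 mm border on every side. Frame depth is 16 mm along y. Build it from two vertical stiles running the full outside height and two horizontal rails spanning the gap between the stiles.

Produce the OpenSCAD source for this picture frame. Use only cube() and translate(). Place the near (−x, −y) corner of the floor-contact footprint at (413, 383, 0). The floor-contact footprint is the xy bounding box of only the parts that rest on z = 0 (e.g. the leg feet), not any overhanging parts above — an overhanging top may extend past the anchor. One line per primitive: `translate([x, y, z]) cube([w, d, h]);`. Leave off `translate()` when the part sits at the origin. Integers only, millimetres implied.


translate([413, 383, 0]) cube([53, 16, 935]);
translate([665, 383, 0]) cube([53, 16, 935]);
translate([466, 383, 0]) cube([199, 16, 53]);
translate([466, 383, 882]) cube([199, 16, 53]);


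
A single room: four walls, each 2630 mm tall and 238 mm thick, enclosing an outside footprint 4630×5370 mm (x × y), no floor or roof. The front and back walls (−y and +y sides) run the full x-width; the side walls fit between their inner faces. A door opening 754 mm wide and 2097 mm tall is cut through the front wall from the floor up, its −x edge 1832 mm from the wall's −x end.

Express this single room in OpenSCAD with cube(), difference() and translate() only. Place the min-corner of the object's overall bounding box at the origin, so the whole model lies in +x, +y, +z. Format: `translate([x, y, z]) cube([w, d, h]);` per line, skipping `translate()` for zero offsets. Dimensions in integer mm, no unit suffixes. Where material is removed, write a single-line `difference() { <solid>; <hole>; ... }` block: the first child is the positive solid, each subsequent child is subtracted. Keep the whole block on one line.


difference() { cube([4630, 238, 2630]); translate([1832, 0, 0]) cube([754, 238, 2097]); }
translate([0, 5132, 0]) cube([4630, 238, 2630]);
translate([0, 238, 0]) cube([238, 4894, 2630]);
translate([4392, 238, 0]) cube([238, 4894, 2630]);


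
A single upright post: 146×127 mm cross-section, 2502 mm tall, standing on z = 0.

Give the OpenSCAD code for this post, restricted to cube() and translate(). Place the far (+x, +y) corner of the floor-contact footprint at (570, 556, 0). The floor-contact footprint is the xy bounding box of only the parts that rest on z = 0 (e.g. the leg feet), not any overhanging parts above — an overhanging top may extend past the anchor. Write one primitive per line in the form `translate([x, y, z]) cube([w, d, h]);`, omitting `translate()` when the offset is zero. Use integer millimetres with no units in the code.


translate([424, 429, 0]) cube([146, 127, 2502]);


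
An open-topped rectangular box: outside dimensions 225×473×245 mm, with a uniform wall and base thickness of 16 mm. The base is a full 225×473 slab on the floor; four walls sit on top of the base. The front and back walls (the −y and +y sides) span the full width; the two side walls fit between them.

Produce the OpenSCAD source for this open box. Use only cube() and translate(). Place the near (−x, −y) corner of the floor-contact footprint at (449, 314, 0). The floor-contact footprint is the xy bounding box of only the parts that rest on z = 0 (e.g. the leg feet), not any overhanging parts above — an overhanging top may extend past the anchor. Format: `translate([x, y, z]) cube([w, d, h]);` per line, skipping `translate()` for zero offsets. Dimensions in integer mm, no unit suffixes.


translate([449, 314, 0]) cube([225, 473, 16]);
translate([449, 314, 16]) cube([225, 16, 229]);
translate([449, 771, 16]) cube([225, 16, 229]);
translate([449, 330, 16]) cube([16, 441, 229]);
translate([658, 330, 16]) cube([16, 441, 229]);


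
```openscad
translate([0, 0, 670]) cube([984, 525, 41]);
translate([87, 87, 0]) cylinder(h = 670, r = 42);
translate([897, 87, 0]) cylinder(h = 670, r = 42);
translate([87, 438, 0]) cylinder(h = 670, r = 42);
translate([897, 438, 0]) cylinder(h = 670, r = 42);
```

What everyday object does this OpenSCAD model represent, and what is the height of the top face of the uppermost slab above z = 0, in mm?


A table. The table height is 711 mm.

A 984×525×41 slab sits at z = 670 on four Ø84 mm round legs — a table. The top surface is at 670 + 41 = 711 mm.


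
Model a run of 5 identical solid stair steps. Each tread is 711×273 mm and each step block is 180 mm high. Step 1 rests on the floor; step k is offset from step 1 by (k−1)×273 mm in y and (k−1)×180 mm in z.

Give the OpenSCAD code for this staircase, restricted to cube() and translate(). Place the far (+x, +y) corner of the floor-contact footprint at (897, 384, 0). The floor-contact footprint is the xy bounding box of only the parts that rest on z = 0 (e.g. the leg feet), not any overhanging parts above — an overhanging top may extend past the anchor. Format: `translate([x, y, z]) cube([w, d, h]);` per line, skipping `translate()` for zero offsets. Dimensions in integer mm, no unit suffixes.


translate([186, 111, 0]) cube([711, 273, 180]);
translate([186, 384, 180]) cube([711, 273, 180]);
translate([186, 657, 360]) cube([711, 273, 180]);
translate([186, 930, 540]) cube([711, 273, 180]);
translate([186, 1203, 720]) cube([711, 273, 180]);


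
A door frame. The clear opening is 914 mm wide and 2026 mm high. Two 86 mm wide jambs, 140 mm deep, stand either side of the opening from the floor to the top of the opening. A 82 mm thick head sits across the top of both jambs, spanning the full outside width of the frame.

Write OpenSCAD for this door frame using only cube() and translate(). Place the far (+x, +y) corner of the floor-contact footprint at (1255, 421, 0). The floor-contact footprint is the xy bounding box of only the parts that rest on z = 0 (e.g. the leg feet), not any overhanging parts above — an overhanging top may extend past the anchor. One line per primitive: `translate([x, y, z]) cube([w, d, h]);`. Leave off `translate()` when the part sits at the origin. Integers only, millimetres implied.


translate([169, 281, 0]) cube([86, 140, 2026]);
translate([1169, 281, 0]) cube([86, 140, 2026]);
translate([169, 281, 2026]) cube([1086, 140, 82]);


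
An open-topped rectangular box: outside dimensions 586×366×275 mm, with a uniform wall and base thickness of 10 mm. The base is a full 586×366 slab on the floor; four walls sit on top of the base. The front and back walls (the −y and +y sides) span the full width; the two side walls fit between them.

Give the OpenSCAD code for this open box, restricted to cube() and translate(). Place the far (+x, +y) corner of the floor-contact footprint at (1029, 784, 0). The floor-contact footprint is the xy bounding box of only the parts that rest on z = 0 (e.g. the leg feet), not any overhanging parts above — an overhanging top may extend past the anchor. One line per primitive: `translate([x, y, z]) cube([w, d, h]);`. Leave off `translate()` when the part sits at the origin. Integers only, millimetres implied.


translate([443, 418, 0]) cube([586, 366, 10]);
translate([443, 418, 10]) cube([586, 10, 265]);
translate([443, 774, 10]) cube([586, 10, 265]);
translate([443, 428, 10]) cube([10, 346, 265]);
translate([1019, 428, 10]) cube([10, 346, 265]);


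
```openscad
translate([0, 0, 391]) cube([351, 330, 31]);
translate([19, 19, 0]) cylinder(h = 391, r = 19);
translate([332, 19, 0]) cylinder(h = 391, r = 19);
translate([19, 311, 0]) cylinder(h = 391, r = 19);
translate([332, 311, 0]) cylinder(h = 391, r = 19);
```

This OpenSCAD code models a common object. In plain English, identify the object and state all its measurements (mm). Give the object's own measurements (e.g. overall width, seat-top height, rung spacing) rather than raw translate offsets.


A simple wooden stool: a rectangular seat 351 mm (x) by 330 mm (y), 31 mm thick, top face at z = 422 mm, on four round legs, each 38 mm in diameter. The legs rest on z = 0, each leg's axis is inset half a diameter from the nearest pair of seat edges (so the leg's bounding box is flush with the corner).


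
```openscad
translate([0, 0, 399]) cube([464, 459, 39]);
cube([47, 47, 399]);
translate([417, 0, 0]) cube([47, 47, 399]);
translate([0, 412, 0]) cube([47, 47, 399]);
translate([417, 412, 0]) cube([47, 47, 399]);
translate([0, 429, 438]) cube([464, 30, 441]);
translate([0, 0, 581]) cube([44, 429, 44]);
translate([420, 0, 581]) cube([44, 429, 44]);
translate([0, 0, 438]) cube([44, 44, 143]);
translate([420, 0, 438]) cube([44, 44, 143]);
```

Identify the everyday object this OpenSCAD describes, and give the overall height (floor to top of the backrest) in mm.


A chair. The overall height is 879 mm.

A slab on four corner posts with a tall panel at the back — a chair. The seat slab sits at z = 399 with thickness 39, and the 441 mm backrest starts at the seat top, so the overall height is 399 + 39 + 441 = 879 mm.


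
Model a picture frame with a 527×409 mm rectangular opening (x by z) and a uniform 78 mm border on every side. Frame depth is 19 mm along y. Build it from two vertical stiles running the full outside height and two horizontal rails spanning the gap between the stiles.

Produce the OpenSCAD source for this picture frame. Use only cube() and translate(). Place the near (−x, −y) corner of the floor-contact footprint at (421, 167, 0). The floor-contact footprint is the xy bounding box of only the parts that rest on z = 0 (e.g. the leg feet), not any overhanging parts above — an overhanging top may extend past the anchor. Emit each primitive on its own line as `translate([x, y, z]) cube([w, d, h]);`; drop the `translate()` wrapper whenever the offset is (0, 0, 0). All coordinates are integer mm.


translate([421, 167, 0]) cube([78, 19, 565]);
translate([1026, 167, 0]) cube([78, 19, 565]);
translate([499, 167, 0]) cube([527, 19, 78]);
translate([499, 167, 487]) cube([527, 19, 78]);


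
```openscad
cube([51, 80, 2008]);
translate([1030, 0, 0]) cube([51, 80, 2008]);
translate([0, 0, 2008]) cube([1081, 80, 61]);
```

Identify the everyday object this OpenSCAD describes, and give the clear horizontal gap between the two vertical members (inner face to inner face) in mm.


A door frame. The clear opening width is 979 mm.

Two 2008 mm tall posts with a header on top — a door frame. The left jamb is 51 mm wide at x = 0; the right jamb starts at x = 1030. The clear opening is 1030 − 51 = 979 mm.


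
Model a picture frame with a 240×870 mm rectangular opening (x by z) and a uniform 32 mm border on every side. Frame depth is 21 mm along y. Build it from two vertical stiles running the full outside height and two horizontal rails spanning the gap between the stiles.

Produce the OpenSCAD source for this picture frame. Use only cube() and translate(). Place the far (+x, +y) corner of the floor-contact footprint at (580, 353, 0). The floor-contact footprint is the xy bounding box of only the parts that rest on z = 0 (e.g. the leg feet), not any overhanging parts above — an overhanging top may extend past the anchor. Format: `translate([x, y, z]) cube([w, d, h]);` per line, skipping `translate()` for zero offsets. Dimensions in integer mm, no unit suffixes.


translate([276, 332, 0]) cube([32, 21, 934]);
translate([548, 332, 0]) cube([32, 21, 934]);
translate([308, 332, 0]) cube([240, 21, 32]);
translate([308, 332, 902]) cube([240, 21, 32]);


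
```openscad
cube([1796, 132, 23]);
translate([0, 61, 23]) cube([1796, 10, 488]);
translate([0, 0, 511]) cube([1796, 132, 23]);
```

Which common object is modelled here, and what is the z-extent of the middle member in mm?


An I-beam. The web height is 488 mm.

Two wide flanges with a thin centred web — an I-beam. Overall 534 mm minus two 23 mm flanges gives a web of 534 − 2·23 = 488 mm.


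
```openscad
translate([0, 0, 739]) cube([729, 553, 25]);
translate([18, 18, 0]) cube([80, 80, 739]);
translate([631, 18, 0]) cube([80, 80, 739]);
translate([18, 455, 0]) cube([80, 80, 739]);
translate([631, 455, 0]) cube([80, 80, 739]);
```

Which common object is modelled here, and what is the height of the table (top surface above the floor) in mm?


A table. The table height is 764 mm.

A 729×553×25 slab sits at z = 739 on four 80 mm square posts — a table. The top surface is at 739 + 25 = 764 mm.


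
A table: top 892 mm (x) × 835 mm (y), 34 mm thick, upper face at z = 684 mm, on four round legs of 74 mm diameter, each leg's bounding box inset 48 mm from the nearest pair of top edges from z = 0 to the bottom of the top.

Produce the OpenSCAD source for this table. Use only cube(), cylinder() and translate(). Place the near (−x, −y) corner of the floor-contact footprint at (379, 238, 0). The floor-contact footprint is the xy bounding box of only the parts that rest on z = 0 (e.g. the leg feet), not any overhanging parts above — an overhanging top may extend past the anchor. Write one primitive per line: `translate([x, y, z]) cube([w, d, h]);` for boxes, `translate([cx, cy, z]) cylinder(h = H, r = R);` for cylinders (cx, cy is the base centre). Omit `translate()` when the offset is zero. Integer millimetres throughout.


translate([331, 190, 650]) cube([892, 835, 34]);
translate([416, 275, 0]) cylinder(h = 650, r = 37);
translate([1138, 275, 0]) cylinder(h = 650, r = 37);
translate([416, 940, 0]) cylinder(h = 650, r = 37);
translate([1138, 940, 0]) cylinder(h = 650, r = 37);


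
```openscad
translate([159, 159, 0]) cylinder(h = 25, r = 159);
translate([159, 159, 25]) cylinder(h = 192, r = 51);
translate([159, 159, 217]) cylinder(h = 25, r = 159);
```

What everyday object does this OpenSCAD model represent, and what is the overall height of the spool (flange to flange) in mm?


A spool. The overall height is 242 mm.

Three coaxial cylinders, large–small–large — a spool. Two 25 mm flanges and a 192 mm core give 25 + 192 + 25 = 242 mm.


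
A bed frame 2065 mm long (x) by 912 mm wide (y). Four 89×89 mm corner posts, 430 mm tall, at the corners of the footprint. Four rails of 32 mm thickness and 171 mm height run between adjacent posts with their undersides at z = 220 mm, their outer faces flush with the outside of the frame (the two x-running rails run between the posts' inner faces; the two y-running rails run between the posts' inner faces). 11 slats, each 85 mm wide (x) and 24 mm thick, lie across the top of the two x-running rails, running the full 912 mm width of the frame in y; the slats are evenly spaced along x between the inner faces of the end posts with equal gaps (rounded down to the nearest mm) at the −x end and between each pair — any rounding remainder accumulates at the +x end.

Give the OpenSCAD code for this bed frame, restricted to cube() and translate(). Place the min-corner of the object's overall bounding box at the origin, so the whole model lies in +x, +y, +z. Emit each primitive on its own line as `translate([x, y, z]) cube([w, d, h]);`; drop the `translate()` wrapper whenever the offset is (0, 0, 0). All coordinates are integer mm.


cube([89, 89, 430]);
translate([0, 823, 0]) cube([89, 89, 430]);
translate([1976, 0, 0]) cube([89, 89, 430]);
translate([1976, 823, 0]) cube([89, 89, 430]);
translate([89, 0, 220]) cube([1887, 32, 171]);
translate([89, 880, 220]) cube([1887, 32, 171]);
translate([0, 89, 220]) cube([32, 734, 171]);
translate([2033, 89, 220]) cube([32, 734, 171]);
translate([168, 0, 391]) cube([85, 912, 24]);
translate([332, 0, 391]) cube([85, 912, 24]);
translate([496, 0, 391]) cube([85, 912, 24]);
translate([660, 0, 391]) cube([85, 912, 24]);
translate([824, 0, 391]) cube([85, 912, 24]);
translate([988, 0, 391]) cube([85, 912, 24]);
translate([1152, 0, 391]) cube([85, 912, 24]);
translate([1316, 0, 391]) cube([85, 912, 24]);
translate([1480, 0, 391]) cube([85, 912, 24]);
translate([1644, 0, 391]) cube([85, 912, 24]);
translate([1808, 0, 391]) cube([85, 912, 24]);


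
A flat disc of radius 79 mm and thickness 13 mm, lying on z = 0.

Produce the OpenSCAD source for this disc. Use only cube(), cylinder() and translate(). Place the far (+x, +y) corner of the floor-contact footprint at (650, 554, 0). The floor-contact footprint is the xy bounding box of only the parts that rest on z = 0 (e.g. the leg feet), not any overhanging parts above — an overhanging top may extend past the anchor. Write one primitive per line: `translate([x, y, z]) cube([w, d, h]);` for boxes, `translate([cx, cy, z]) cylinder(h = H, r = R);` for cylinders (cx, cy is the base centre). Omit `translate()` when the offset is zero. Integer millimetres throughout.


translate([571, 475, 0]) cylinder(h = 13, r = 79);


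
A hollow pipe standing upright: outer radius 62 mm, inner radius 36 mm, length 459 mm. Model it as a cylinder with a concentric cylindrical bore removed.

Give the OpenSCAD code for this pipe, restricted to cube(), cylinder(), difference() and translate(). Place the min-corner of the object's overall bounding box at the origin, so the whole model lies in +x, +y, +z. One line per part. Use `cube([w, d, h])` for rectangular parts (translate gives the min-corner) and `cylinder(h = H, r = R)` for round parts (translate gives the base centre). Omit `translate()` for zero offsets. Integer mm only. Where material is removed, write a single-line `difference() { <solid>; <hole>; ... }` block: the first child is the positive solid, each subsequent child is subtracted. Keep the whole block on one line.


difference() { translate([62, 62, 0]) cylinder(h = 459, r = 62); translate([62, 62, 0]) cylinder(h = 459, r = 36); }
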